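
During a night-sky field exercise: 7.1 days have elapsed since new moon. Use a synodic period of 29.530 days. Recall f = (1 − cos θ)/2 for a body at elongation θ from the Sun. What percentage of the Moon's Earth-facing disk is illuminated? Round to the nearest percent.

Elongation θ = 360° × 7.1/29.530 ≈ 86.6°.
Illuminated fraction = (1 − cos 86.6°)/2 = (1 − 0.060)/2 ≈ 0.470, so 47%.

47%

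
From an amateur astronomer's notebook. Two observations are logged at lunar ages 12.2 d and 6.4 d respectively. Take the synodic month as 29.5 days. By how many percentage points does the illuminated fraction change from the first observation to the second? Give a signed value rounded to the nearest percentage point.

θ₁ = 360° × 12.2/29.5 = 148.9°, f₁ = (1 − cos θ₁)/2 = 0.928.
θ₂ = 360° × 6.4/29.5 = 78.1°, f₂ = (1 − cos θ₂)/2 = 0.397.
Change = f₂ − f₁ = -0.531 → -53 percentage points.

-53 percentage points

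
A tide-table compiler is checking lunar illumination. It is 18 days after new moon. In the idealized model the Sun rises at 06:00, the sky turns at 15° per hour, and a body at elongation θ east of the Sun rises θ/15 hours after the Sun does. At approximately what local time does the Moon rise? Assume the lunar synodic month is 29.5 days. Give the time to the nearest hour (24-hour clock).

21:00

The Moon has covered 18/29.5 of its cycle, so θ ≈ 360° × 18/29.5 = 219.7°.
At 15° of sky rotation per hour, 219.7° corresponds to a 14.64 h lag.
06:00 + 14.64 h ≈ 20:39 → 21:00 to the nearest hour.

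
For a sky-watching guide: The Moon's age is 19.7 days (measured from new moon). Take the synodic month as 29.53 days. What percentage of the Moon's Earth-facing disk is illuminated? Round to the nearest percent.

75%

Elongation θ = 360° × 19.7/29.53 ≈ 240.2°.
With cos θ = (-0.498), the lit fraction is (1 − (-0.498))/2 ≈ 0.749, so 75%.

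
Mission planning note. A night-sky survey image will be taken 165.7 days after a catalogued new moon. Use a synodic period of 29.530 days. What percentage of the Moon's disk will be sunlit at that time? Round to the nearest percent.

Reduce mod P: 165.7 − 5×29.530 = 18.05 d into the current lunation.
Elongation θ = 360° × 18.05/29.530 ≈ 220.0°.
Illuminated fraction = (1 − cos 220.0°)/2 = (1 − (-0.766))/2 ≈ 0.883, so 88%.

88%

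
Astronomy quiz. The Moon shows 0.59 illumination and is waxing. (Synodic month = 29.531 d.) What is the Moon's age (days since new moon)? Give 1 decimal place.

8.2 days

Invert f = (1 − cos θ)/2 to get cos θ = 1 − 2(0.59) = -0.180, hence θ₀ = arccos -0.180 = 100.4°.
Waxing ⇒ before full, so θ = 100.4°.
Age = 29.531 × 100.4°/360° ≈ 8.23 days.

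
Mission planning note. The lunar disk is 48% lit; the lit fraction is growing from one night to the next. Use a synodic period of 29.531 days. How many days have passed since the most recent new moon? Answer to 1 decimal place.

7.2 days

Invert f = (1 − cos θ)/2 to get cos θ = 1 − 2(0.48) = 0.040, hence θ₀ = arccos 0.040 = 87.7°.
The Moon is waxing (0°–180°), so θ = 87.7° directly.
At 360°/29.531 d per day, 87.7° corresponds to 7.19 days.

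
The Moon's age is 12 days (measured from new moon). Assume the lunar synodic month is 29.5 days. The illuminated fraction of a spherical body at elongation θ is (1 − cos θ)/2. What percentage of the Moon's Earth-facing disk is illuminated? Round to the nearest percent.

Elongation θ = 360° × 12/29.5 ≈ 146.4°.
cos 146.4° = (-0.833), so f = (1 − (-0.833))/2 = 0.917, so 92%.

92%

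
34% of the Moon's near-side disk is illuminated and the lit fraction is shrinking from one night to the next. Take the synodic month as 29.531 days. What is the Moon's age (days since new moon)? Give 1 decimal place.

From f = (1 − cos θ)/2: cos θ = 1 − 2×0.34 = 0.320; arccos → 71.3°.
Since the Moon is past full (waning), take the reflex angle: θ = 360° − 71.3° = 288.7°.
Age = 29.531 × 288.7°/360° ≈ 23.68 days.

23.7 days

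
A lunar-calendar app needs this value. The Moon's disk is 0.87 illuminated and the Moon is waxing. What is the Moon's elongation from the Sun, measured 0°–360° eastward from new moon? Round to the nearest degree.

138°

From f = (1 − cos θ)/2: cos θ = 1 − 2×0.87 = -0.740; arccos → 137.7°.
Waxing ⇒ before full, so θ = 137.7°.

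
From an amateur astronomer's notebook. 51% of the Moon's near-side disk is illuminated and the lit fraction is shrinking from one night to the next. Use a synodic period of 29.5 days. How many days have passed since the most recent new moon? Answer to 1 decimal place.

Invert f = (1 − cos θ)/2 to get cos θ = 1 − 2(0.51) = -0.020, hence θ₀ = arccos -0.020 = 91.1°.
Since the Moon is past full (waning), take the reflex angle: θ = 360° − 91.1° = 268.9°.
At 360°/29.5 d per day, 268.9° corresponds to 22.03 days.

22.0 days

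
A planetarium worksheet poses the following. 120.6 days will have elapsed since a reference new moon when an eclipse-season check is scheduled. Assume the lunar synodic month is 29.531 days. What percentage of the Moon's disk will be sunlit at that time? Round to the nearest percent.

120.6 d spans 4 complete synodic months (4 × 29.531 = 118.12 d) plus 2.48 d.
Elongation θ = 360° × 2.48/29.531 ≈ 30.2°.
cos 30.2° = 0.864, so f = (1 − 0.864)/2 = 0.068, so 7%.

7%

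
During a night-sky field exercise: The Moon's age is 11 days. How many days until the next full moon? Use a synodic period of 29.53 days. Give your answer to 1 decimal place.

Full moon occurs at elongation 180°, i.e. at age 29.53 × 180/360 = 14.765 d.
That is 14.765 − 11 = 3.765 days ahead.

3.8 days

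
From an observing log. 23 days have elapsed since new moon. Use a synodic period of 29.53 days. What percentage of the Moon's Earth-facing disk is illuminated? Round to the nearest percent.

41%

Elongation θ = 360° × 23/29.53 ≈ 280.4°.
Illuminated fraction = (1 − cos 280.4°)/2 = (1 − 0.180)/2 ≈ 0.410, so 41%.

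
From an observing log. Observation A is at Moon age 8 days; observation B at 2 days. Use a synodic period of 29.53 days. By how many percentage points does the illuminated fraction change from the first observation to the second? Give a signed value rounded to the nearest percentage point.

First observation: θ = 360°·8/29.53 = 97.5°, so f = 0.566.
Second observation: θ = 24.4°, f = 0.045.
Δf = 0.045 − 0.566 = -0.521, i.e. -52 pp.

-52 pp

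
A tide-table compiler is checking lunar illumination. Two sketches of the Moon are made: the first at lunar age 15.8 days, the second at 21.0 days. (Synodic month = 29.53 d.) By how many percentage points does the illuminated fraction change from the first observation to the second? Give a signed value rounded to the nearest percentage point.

-37 percentage points

θ₁ = 360° × 15.8/29.53 = 192.6°, f₁ = (1 − cos θ₁)/2 = 0.988.
θ₂ = 360° × 21.0/29.53 = 256.0°, f₂ = (1 − cos θ₂)/2 = 0.621.
Change = f₂ − f₁ = -0.367 → -37 percentage points.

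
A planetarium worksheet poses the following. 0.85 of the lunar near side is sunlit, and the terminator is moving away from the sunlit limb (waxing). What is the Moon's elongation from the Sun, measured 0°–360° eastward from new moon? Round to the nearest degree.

134°

Invert f = (1 − cos θ)/2 to get cos θ = 1 − 2(0.85) = -0.700, hence θ₀ = arccos -0.700 = 134.4°.
The Moon is waxing (0°–180°), so θ = 134.4° directly.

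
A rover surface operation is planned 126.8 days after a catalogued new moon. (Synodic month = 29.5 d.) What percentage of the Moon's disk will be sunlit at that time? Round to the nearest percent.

65%

126.8 d spans 4 complete synodic months (4 × 29.5 = 118.00 d) plus 8.80 d.
Phase angle: θ = 360°·(8.80 d)/(29.5 d) = 107.4°.
cos 107.4° = (-0.299), so f = (1 − (-0.299))/2 = 0.649, so 65%.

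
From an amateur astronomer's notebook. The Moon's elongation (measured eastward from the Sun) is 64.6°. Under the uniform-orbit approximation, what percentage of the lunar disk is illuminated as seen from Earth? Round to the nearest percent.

Half-versine of 64.6°: (1 − 0.429)/2 = 0.286, i.e. 29%.

29%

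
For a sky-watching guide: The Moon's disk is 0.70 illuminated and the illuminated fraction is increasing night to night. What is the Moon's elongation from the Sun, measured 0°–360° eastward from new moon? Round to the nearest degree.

114°

Invert f = (1 − cos θ)/2 to get cos θ = 1 − 2(0.70) = -0.400, hence θ₀ = arccos -0.400 = 113.6°.
The Moon is waxing (0°–180°), so θ = 113.6° directly.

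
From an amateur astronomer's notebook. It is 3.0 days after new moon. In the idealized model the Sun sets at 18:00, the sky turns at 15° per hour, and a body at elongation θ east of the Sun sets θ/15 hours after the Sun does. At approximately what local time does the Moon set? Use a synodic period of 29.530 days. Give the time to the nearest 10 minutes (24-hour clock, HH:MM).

Elongation θ = 360° × 3.0/29.530 ≈ 36.6°.
Delay after the Sun = 36.6° / (15°/h) ≈ 2.44 h.
18:00 + 2.438 h ≈ 20:26 → 20:30 to the nearest ten minutes.

20:30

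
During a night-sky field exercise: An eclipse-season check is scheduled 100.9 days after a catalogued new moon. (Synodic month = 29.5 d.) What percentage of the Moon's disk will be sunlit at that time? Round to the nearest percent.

100.9/29.5 = 3.420 lunations, so 3 complete cycles and 12.40 d into the next.
Phase angle: θ = 360°·(12.40 d)/(29.5 d) = 151.3°.
cos 151.3° = (-0.877), so f = (1 − (-0.877))/2 = 0.939, so 94%.

94%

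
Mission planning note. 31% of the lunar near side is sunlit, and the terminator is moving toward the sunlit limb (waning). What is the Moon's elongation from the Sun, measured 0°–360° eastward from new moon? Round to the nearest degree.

292°

cos θ = 1 − 2f = 0.380, giving a principal value of 67.7°.
Waning ⇒ past full, so θ = 360° − 67.7° = 292.3°.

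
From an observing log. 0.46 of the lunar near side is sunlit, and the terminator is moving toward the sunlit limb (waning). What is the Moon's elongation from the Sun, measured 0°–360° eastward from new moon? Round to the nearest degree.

From f = (1 − cos θ)/2: cos θ = 1 − 2×0.46 = 0.080; arccos → 85.4°.
Since the Moon is past full (waning), take the reflex angle: θ = 360° − 85.4° = 274.6°.

275°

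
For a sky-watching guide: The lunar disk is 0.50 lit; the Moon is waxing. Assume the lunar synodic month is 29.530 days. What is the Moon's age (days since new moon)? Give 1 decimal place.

7.4 days

Invert f = (1 − cos θ)/2 to get cos θ = 1 − 2(0.50) = 0.000, hence θ₀ = arccos 0.000 = 90.0°.
The Moon is waxing (0°–180°), so θ = 90.0° directly.
Age = 29.530 × 90.0°/360° ≈ 7.38 days.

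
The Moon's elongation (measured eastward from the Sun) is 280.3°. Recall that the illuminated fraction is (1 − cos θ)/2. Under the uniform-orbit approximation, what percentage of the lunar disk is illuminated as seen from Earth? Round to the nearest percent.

41%

f = (1 − cos 280.3°)/2 = (1 − 0.179)/2 ≈ 0.411, i.e. 41%.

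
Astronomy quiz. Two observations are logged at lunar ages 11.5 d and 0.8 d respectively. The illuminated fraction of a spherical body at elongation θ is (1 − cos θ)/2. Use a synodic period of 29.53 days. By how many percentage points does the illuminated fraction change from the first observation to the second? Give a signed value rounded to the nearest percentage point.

-88 pp

First observation: θ = 360°·11.5/29.53 = 140.2°, so f = 0.884.
Second observation: θ = 9.8°, f = 0.007.
Δf = 0.007 − 0.884 = -0.877, i.e. -88 pp.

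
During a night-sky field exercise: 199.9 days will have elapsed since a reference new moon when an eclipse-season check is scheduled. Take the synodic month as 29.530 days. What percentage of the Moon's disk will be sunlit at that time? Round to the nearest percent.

44%

Reduce mod P: 199.9 − 6×29.530 = 22.72 d into the current lunation.
Elongation θ = 360° × 22.72/29.530 ≈ 277.0°.
Illuminated fraction = (1 − cos 277.0°)/2 = (1 − 0.122)/2 ≈ 0.439, so 44%.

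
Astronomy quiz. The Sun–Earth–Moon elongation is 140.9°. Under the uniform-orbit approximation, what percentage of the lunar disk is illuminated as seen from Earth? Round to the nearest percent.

Half-versine of 140.9°: (1 − (-0.776))/2 = 0.888, i.e. 89%.

89%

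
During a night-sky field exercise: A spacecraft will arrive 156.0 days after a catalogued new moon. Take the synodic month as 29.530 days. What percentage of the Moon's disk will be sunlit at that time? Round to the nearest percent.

60%

Reduce mod P: 156.0 − 5×29.530 = 8.35 d into the current lunation.
Phase angle: θ = 360°·(8.35 d)/(29.530 d) = 101.8°.
With cos θ = (-0.204), the lit fraction is (1 − (-0.204))/2 ≈ 0.602, so 60%.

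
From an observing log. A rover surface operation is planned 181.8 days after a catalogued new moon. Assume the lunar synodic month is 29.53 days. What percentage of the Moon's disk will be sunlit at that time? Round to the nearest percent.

181.8/29.53 = 6.156 lunations, so 6 complete cycles and 4.62 d into the next.
Elongation θ = 360° × 4.62/29.53 ≈ 56.3°.
cos 56.3° = 0.555, so f = (1 − 0.555)/2 = 0.223, so 22%.

22%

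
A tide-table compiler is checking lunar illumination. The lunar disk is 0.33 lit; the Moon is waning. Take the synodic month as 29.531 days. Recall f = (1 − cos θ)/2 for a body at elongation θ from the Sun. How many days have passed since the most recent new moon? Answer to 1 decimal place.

From f = (1 − cos θ)/2: cos θ = 1 − 2×0.33 = 0.340; arccos → 70.1°.
A waning Moon lies in 180°–360°, so θ = 360° − 70.1° = 289.9°.
That fraction of the synodic month is 289.9/360 × 29.531 d ≈ 23.78 d.

23.8 days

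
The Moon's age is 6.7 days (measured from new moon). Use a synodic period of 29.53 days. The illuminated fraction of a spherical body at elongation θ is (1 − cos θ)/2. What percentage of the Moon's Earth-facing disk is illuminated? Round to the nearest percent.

43%

Elongation θ = 360° × 6.7/29.53 ≈ 81.7°.
With cos θ = 0.145, the lit fraction is (1 − 0.145)/2 ≈ 0.428, so 43%.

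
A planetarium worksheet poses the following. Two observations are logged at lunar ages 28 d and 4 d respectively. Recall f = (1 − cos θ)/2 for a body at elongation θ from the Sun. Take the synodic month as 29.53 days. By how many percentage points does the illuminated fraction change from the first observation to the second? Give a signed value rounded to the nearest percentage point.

First observation: θ = 360°·28/29.53 = 341.3°, so f = 0.026.
Second observation: θ = 48.8°, f = 0.170.
Δf = 0.170 − 0.026 = +0.144, i.e. +14 pp.

+14 percentage points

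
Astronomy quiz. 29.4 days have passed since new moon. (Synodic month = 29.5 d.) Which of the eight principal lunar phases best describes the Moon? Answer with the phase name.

θ ≈ 360° × 29.4/29.5 = 359°, which falls in the new moon sector.

new moon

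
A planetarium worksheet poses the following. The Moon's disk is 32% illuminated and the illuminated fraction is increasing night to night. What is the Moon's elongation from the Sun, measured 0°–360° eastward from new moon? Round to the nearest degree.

69°

Invert f = (1 − cos θ)/2 to get cos θ = 1 − 2(0.32) = 0.360, hence θ₀ = arccos 0.360 = 68.9°.
The Moon is waxing (0°–180°), so θ = 68.9° directly.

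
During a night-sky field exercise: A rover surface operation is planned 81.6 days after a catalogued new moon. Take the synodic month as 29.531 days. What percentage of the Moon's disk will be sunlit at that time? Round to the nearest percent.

46%

81.6/29.531 = 2.763 lunations, so 2 complete cycles and 22.54 d into the next.
The Moon has covered 22.54/29.531 of its cycle, so θ ≈ 360° × 22.54/29.531 = 274.8°.
With cos θ = 0.083, the lit fraction is (1 − 0.083)/2 ≈ 0.459, so 46%.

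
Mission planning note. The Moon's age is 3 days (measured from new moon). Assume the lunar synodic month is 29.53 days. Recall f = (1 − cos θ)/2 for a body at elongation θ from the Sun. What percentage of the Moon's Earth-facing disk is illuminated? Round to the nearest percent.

Phase angle: θ = 360°·(3 d)/(29.53 d) = 36.6°.
Illuminated fraction = (1 − cos 36.6°)/2 = (1 − 0.803)/2 ≈ 0.098, so 10%.

10%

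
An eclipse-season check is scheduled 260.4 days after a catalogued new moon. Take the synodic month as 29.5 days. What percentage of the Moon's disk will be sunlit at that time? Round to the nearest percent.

Reduce mod P: 260.4 − 8×29.5 = 24.40 d into the current lunation.
The Moon has covered 24.40/29.5 of its cycle, so θ ≈ 360° × 24.40/29.5 = 297.8°.
cos 297.8° = 0.466, so f = (1 − 0.466)/2 = 0.267, so 27%.

27%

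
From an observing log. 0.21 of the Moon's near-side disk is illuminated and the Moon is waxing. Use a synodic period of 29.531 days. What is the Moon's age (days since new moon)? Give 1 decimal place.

Invert f = (1 − cos θ)/2 to get cos θ = 1 − 2(0.21) = 0.580, hence θ₀ = arccos 0.580 = 54.5°.
Before full moon the principal value applies: θ = 54.5°.
At 360°/29.531 d per day, 54.5° corresponds to 4.47 days.

4.5 days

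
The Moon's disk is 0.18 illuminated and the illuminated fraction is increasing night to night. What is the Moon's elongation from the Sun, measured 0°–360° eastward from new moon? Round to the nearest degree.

50°

cos θ = 1 − 2f = 0.640, giving a principal value of 50.2°.
Before full moon the principal value applies: θ = 50.2°.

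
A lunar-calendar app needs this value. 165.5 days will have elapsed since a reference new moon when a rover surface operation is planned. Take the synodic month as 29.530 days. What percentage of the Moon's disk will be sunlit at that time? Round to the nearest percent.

90%

165.5/29.530 = 5.604 lunations, so 5 complete cycles and 17.85 d into the next.
Phase angle: θ = 360°·(17.85 d)/(29.530 d) = 217.6°.
With cos θ = (-0.792), the lit fraction is (1 − (-0.792))/2 ≈ 0.896, so 90%.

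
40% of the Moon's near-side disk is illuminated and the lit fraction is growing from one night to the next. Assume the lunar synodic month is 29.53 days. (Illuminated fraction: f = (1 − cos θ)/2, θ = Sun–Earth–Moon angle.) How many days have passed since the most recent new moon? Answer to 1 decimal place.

6.4 days

From f = (1 − cos θ)/2: cos θ = 1 − 2×0.40 = 0.200; arccos → 78.5°.
The Moon is waxing (0°–180°), so θ = 78.5° directly.
That fraction of the synodic month is 78.5/360 × 29.53 d ≈ 6.44 d.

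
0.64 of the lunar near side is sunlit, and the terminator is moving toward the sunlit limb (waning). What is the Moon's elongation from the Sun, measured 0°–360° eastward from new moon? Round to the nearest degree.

254°

From f = (1 − cos θ)/2: cos θ = 1 − 2×0.64 = -0.280; arccos → 106.3°.
Since the Moon is past full (waning), take the reflex angle: θ = 360° − 106.3° = 253.7°.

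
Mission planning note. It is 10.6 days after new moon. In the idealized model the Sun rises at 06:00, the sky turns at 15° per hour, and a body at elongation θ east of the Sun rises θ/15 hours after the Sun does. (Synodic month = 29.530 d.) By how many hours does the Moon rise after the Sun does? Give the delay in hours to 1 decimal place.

8.6 h

Phase angle: θ = 360°·(10.6 d)/(29.530 d) = 129.2°.
Delay after the Sun = 129.2° / (15°/h) ≈ 8.61 h.
So the Moon rises 8.61 h after the Sun.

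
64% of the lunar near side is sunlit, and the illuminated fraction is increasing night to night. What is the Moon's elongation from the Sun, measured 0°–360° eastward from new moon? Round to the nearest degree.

cos θ = 1 − 2f = -0.280, giving a principal value of 106.3°.
Waxing ⇒ before full, so θ = 106.3°.

106°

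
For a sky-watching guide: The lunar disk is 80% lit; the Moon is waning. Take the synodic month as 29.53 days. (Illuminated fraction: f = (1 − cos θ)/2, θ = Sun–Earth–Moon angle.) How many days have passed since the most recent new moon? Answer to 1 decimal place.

Invert f = (1 − cos θ)/2 to get cos θ = 1 − 2(0.80) = -0.600, hence θ₀ = arccos -0.600 = 126.9°.
A waning Moon lies in 180°–360°, so θ = 360° − 126.9° = 233.1°.
Age = 29.53 × 233.1°/360° ≈ 19.12 days.

19.1 days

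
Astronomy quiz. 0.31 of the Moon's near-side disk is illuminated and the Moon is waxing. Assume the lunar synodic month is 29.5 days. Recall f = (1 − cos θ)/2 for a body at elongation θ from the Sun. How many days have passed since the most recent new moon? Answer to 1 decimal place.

Invert f = (1 − cos θ)/2 to get cos θ = 1 − 2(0.31) = 0.380, hence θ₀ = arccos 0.380 = 67.7°.
The Moon is waxing (0°–180°), so θ = 67.7° directly.
That fraction of the synodic month is 67.7/360 × 29.5 d ≈ 5.54 d.

5.5 days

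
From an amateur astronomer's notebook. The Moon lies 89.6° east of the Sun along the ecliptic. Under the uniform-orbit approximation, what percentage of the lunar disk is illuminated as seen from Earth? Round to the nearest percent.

50%

cos 89.6° = 0.007, so f = (1 − 0.007)/2 = 0.497, i.e. 50%.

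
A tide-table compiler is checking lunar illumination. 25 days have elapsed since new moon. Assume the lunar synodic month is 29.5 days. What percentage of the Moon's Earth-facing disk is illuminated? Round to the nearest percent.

21%

Elongation θ = 360° × 25/29.5 ≈ 305.1°.
Illuminated fraction = (1 − cos 305.1°)/2 = (1 − 0.575)/2 ≈ 0.213, so 21%.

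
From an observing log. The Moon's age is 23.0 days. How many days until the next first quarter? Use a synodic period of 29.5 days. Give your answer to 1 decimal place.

First quarter is 0.25 of the way through the cycle: age 0.25 × 29.5 = 7.375 d.
This lunation's first quarter (7.375 d) has passed, so add one period: 36.875 − 23.0 = 13.875 days.

13.9 days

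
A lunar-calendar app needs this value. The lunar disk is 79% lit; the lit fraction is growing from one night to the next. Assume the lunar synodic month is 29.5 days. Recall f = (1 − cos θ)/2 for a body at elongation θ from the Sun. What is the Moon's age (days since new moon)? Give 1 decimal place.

10.3 days

From f = (1 − cos θ)/2: cos θ = 1 − 2×0.79 = -0.580; arccos → 125.5°.
The Moon is waxing (0°–180°), so θ = 125.5° directly.
Age = 29.5 × 125.5°/360° ≈ 10.28 days.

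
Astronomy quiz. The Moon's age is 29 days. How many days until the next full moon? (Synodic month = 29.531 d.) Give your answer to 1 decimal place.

15.3 days

Full moon occurs at elongation 180°, i.e. at age 29.531 × 180/360 = 14.765 d.
Already past this cycle's full moon; the next is at 14.765 + 29.531 = 44.296 d, so 44.296 − 29 = 15.296 days.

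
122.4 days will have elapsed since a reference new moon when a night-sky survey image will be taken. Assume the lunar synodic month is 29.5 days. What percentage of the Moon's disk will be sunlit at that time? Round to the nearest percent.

20%

Reduce mod P: 122.4 − 4×29.5 = 4.40 d into the current lunation.
Phase angle: θ = 360°·(4.40 d)/(29.5 d) = 53.7°.
cos 53.7° = 0.592, so f = (1 − 0.592)/2 = 0.204, so 20%.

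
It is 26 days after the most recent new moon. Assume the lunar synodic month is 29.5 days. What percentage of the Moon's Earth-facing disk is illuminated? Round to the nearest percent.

13%

Phase angle: θ = 360°·(26 d)/(29.5 d) = 317.3°.
cos 317.3° = 0.735, so f = (1 − 0.735)/2 = 0.133, so 13%.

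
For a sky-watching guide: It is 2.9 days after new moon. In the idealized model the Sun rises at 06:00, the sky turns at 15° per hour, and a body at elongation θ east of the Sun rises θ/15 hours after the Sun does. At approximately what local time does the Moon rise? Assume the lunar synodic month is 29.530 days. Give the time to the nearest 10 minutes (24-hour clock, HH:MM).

08:20

The Moon has covered 2.9/29.530 of its cycle, so θ ≈ 360° × 2.9/29.530 = 35.4°.
The Moon trails the Sun by θ/15 = 35.4/15 ≈ 2.36 hours.
06:00 + 2.357 h ≈ 08:21 → 08:20 to the nearest ten minutes.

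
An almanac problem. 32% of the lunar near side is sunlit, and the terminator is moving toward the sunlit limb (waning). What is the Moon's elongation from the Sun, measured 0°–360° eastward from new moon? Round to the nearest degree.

291°

cos θ = 1 − 2f = 0.360, giving a principal value of 68.9°.
Since the Moon is past full (waning), take the reflex angle: θ = 360° − 68.9° = 291.1°.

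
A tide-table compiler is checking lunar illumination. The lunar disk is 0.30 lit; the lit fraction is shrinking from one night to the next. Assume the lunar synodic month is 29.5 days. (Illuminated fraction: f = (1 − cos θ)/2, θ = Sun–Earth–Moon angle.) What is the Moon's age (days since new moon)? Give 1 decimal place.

Invert f = (1 − cos θ)/2 to get cos θ = 1 − 2(0.30) = 0.400, hence θ₀ = arccos 0.400 = 66.4°.
A waning Moon lies in 180°–360°, so θ = 360° − 66.4° = 293.6°.
Age = 29.5 × 293.6°/360° ≈ 24.06 days.

24.1 days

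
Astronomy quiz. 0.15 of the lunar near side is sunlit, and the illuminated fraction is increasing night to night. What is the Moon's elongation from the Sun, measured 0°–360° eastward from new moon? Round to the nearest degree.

cos θ = 1 − 2f = 0.700, giving a principal value of 45.6°.
The Moon is waxing (0°–180°), so θ = 45.6° directly.

46°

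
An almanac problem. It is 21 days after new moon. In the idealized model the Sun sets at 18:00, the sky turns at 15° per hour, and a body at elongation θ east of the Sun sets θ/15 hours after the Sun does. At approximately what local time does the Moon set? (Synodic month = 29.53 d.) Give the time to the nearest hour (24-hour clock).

11:00

The Moon has covered 21/29.53 of its cycle, so θ ≈ 360° × 21/29.53 = 256.0°.
The Moon trails the Sun by θ/15 = 256.0/15 ≈ 17.07 hours.
18:00 + 17.07 h ≈ 11:04 → 11:00 to the nearest hour.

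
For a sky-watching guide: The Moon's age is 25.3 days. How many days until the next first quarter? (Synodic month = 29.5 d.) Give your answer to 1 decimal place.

First quarter is 0.25 of the way through the cycle: age 0.25 × 29.5 = 7.375 d.
This lunation's first quarter (7.375 d) has passed, so add one period: 36.875 − 25.3 = 11.575 days.

11.6 days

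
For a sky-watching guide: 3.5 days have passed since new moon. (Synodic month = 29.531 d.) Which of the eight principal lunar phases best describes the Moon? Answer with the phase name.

waxing crescent

At 3.5/29.531 of the cycle, θ ≈ 43° — the waxing crescent range.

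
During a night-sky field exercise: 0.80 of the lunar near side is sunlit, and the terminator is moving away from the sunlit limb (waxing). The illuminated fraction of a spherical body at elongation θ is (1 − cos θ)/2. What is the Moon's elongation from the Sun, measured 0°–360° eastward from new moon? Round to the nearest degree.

Invert f = (1 − cos θ)/2 to get cos θ = 1 − 2(0.80) = -0.600, hence θ₀ = arccos -0.600 = 126.9°.
Before full moon the principal value applies: θ = 126.9°.

127°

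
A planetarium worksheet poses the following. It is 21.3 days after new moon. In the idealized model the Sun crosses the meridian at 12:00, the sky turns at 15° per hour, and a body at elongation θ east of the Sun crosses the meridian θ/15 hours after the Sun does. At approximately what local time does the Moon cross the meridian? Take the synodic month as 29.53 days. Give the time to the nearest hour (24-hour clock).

05:00

Elongation θ = 360° × 21.3/29.53 ≈ 259.7°.
The Moon trails the Sun by θ/15 = 259.7/15 ≈ 17.31 hours.
12:00 + 17.31 h ≈ 05:19 → 05:00 to the nearest hour.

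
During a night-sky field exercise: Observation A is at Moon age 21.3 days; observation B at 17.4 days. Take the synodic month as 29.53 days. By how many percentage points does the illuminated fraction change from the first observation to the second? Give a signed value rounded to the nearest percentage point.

First observation: θ = 360°·21.3/29.53 = 259.7°, so f = 0.590.
Second observation: θ = 212.1°, f = 0.923.
Δf = 0.923 − 0.590 = +0.334, i.e. +33 pp.

+33 percentage points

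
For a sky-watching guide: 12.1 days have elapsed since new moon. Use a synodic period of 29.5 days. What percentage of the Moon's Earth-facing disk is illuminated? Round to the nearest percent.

Elongation θ = 360° × 12.1/29.5 ≈ 147.7°.
cos 147.7° = (-0.845), so f = (1 − (-0.845))/2 = 0.922, so 92%.

92%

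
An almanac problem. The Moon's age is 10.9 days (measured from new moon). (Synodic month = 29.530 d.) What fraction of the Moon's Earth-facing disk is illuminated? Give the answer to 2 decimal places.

0.84

Elongation θ = 360° × 10.9/29.530 ≈ 132.9°.
Illuminated fraction = (1 − cos 132.9°)/2 = (1 − (-0.680))/2 ≈ 0.840.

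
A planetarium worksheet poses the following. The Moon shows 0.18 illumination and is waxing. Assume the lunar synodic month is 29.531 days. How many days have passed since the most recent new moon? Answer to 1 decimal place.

Invert f = (1 − cos θ)/2 to get cos θ = 1 − 2(0.18) = 0.640, hence θ₀ = arccos 0.640 = 50.2°.
Before full moon the principal value applies: θ = 50.2°.
At 360°/29.531 d per day, 50.2° corresponds to 4.12 days.

4.1 days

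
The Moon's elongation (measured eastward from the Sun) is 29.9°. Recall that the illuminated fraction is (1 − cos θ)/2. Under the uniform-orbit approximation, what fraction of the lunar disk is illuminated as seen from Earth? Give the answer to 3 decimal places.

f = (1 − cos 29.9°)/2 = (1 − 0.867)/2 ≈ 0.067.

0.067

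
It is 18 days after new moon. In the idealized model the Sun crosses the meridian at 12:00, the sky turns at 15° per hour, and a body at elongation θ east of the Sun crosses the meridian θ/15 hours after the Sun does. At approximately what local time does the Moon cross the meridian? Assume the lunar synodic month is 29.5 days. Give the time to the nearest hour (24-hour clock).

03:00

Phase angle: θ = 360°·(18 d)/(29.5 d) = 219.7°.
The Moon trails the Sun by θ/15 = 219.7/15 ≈ 14.64 hours.
12:00 + 14.64 h ≈ 02:39 → 03:00 to the nearest hour.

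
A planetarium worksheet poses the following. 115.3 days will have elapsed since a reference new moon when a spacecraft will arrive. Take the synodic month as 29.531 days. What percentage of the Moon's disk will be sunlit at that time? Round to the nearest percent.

9%

115.3/29.531 = 3.904 lunations, so 3 complete cycles and 26.71 d into the next.
The Moon has covered 26.71/29.531 of its cycle, so θ ≈ 360° × 26.71/29.531 = 325.6°.
cos 325.6° = 0.825, so f = (1 − 0.825)/2 = 0.088, so 9%.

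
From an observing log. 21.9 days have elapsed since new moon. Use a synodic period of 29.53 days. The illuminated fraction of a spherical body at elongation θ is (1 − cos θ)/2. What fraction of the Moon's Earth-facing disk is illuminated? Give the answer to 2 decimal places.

0.53

The Moon has covered 21.9/29.53 of its cycle, so θ ≈ 360° × 21.9/29.53 = 267.0°.
With cos θ = (-0.053), the lit fraction is (1 − (-0.053))/2 ≈ 0.526.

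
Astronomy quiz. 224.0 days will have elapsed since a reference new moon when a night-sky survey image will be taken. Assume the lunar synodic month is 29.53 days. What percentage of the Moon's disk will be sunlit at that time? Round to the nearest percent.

Reduce mod P: 224.0 − 7×29.53 = 17.29 d into the current lunation.
Phase angle: θ = 360°·(17.29 d)/(29.53 d) = 210.8°.
With cos θ = (-0.859), the lit fraction is (1 − (-0.859))/2 ≈ 0.930, so 93%.

93%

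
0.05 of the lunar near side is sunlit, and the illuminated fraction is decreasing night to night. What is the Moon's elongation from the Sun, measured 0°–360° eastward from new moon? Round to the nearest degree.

Invert f = (1 − cos θ)/2 to get cos θ = 1 − 2(0.05) = 0.900, hence θ₀ = arccos 0.900 = 25.8°.
Waning ⇒ past full, so θ = 360° − 25.8° = 334.2°.

334°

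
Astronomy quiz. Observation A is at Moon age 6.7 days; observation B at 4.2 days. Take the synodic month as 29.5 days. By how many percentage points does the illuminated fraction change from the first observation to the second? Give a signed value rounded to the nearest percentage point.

-24 percentage points

First observation: θ = 360°·6.7/29.5 = 81.8°, so f = 0.428.
Second observation: θ = 51.3°, f = 0.187.
Δf = 0.187 − 0.428 = -0.241, i.e. -24 pp.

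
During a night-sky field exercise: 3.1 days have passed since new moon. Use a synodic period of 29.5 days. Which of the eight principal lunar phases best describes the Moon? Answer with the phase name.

At 3.1/29.5 of the cycle, θ ≈ 38° — the waxing crescent range.

waxing crescent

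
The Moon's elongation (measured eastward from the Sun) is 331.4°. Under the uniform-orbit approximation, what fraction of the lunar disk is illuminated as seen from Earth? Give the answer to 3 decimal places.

f = (1 − cos 331.4°)/2 = (1 − 0.878)/2 ≈ 0.061.

0.061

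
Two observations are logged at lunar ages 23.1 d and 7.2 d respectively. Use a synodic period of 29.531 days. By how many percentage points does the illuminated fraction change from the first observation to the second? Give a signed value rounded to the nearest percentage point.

+8 pp

First observation: θ = 360°·23.1/29.531 = 281.6°, so f = 0.399.
Second observation: θ = 87.8°, f = 0.481.
Δf = 0.481 − 0.399 = +0.081, i.e. +8 pp.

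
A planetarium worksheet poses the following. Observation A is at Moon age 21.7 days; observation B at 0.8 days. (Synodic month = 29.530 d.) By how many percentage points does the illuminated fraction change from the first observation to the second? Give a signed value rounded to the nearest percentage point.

-54 pp

First observation: θ = 360°·21.7/29.530 = 264.5°, so f = 0.548.
Second observation: θ = 9.8°, f = 0.007.
Δf = 0.007 − 0.548 = -0.540, i.e. -54 pp.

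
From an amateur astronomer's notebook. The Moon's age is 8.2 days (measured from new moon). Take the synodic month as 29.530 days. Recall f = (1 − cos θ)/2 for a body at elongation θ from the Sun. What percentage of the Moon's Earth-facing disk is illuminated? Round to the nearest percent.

59%

The Moon has covered 8.2/29.530 of its cycle, so θ ≈ 360° × 8.2/29.530 = 100.0°.
cos 100.0° = (-0.173), so f = (1 − (-0.173))/2 = 0.587, so 59%.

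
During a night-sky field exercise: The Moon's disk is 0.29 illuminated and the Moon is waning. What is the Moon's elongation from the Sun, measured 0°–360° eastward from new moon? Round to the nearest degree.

cos θ = 1 − 2f = 0.420, giving a principal value of 65.2°.
A waning Moon lies in 180°–360°, so θ = 360° − 65.2° = 294.8°.

295°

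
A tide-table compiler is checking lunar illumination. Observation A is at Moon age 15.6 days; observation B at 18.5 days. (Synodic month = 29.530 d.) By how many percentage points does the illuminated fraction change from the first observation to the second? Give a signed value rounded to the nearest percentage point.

-14 percentage points

First observation: θ = 360°·15.6/29.530 = 190.2°, so f = 0.992.
Second observation: θ = 225.5°, f = 0.850.
Δf = 0.850 − 0.992 = -0.142, i.e. -14 pp.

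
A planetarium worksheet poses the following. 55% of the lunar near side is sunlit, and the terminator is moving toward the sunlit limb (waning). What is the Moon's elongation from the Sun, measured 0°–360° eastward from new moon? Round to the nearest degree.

264°

From f = (1 − cos θ)/2: cos θ = 1 − 2×0.55 = -0.100; arccos → 95.7°.
Since the Moon is past full (waning), take the reflex angle: θ = 360° − 95.7° = 264.3°.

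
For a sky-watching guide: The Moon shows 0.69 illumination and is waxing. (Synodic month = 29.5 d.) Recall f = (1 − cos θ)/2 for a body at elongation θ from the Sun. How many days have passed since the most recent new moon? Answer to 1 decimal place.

Invert f = (1 − cos θ)/2 to get cos θ = 1 − 2(0.69) = -0.380, hence θ₀ = arccos -0.380 = 112.3°.
Before full moon the principal value applies: θ = 112.3°.
That fraction of the synodic month is 112.3/360 × 29.5 d ≈ 9.21 d.

9.2 days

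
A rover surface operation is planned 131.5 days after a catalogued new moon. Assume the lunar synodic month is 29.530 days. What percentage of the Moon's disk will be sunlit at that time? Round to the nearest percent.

Reduce mod P: 131.5 − 4×29.530 = 13.38 d into the current lunation.
Elongation θ = 360° × 13.38/29.530 ≈ 163.1°.
With cos θ = (-0.957), the lit fraction is (1 − (-0.957))/2 ≈ 0.978, so 98%.

98%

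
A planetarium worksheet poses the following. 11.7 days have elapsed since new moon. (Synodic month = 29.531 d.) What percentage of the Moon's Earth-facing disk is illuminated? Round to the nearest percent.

90%

Elongation θ = 360° × 11.7/29.531 ≈ 142.6°.
Illuminated fraction = (1 − cos 142.6°)/2 = (1 − (-0.795))/2 ≈ 0.897, so 90%.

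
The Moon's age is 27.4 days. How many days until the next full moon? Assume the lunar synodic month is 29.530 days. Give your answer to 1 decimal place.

Full moon occurs at elongation 180°, i.e. at age 29.530 × 180/360 = 14.765 d.
This lunation's full moon (14.765 d) has passed, so add one period: 44.295 − 27.4 = 16.895 days.

16.9 days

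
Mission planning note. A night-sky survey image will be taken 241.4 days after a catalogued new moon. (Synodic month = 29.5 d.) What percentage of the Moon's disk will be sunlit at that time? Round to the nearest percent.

30%

Reduce mod P: 241.4 − 8×29.5 = 5.40 d into the current lunation.
Phase angle: θ = 360°·(5.40 d)/(29.5 d) = 65.9°.
Illuminated fraction = (1 − cos 65.9°)/2 = (1 − 0.408)/2 ≈ 0.296, so 30%.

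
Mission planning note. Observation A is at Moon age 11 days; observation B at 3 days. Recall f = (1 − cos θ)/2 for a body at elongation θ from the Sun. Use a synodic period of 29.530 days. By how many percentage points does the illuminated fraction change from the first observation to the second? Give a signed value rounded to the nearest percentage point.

θ₁ = 360° × 11/29.530 = 134.1°, f₁ = (1 − cos θ₁)/2 = 0.848.
θ₂ = 360° × 3/29.530 = 36.6°, f₂ = (1 − cos θ₂)/2 = 0.098.
Change = f₂ − f₁ = -0.750 → -75 percentage points.

-75 pp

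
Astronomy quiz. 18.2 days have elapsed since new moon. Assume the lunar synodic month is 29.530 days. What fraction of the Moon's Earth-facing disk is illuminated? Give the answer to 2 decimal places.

0.87

The Moon has covered 18.2/29.530 of its cycle, so θ ≈ 360° × 18.2/29.530 = 221.9°.
With cos θ = (-0.745), the lit fraction is (1 − (-0.745))/2 ≈ 0.872.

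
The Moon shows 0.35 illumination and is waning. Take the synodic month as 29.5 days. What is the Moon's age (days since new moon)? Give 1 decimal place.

cos θ = 1 − 2f = 0.300, giving a principal value of 72.5°.
Waning ⇒ past full, so θ = 360° − 72.5° = 287.5°.
That fraction of the synodic month is 287.5/360 × 29.5 d ≈ 23.56 d.

23.6 days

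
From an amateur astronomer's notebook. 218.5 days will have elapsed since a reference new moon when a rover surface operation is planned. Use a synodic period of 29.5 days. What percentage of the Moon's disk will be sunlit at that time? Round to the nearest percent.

92%

218.5 d spans 7 complete synodic months (7 × 29.5 = 206.50 d) plus 12.00 d.
The Moon has covered 12.00/29.5 of its cycle, so θ ≈ 360° × 12.00/29.5 = 146.4°.
Illuminated fraction = (1 − cos 146.4°)/2 = (1 − (-0.833))/2 ≈ 0.917, so 92%.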